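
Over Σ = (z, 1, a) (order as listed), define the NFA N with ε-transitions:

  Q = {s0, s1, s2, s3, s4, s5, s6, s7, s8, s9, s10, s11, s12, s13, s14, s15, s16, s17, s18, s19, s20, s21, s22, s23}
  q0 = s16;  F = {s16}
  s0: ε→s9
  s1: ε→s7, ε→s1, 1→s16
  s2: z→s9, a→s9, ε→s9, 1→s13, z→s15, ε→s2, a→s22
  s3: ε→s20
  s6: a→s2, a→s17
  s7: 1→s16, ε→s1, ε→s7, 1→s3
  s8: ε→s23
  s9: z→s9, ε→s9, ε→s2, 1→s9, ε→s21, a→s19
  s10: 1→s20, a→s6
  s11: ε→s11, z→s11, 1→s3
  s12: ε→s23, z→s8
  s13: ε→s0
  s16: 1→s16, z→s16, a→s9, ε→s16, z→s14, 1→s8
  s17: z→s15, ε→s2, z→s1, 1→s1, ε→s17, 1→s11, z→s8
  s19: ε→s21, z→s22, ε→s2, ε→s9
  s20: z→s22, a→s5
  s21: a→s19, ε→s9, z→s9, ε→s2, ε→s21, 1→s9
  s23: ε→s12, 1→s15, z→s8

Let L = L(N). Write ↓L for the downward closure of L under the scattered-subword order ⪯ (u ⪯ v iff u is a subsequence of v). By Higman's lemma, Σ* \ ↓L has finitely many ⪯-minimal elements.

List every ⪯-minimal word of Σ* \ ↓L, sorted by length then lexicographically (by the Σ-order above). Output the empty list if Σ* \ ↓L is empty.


|Q|=24, |F|=1, |δ|=61 (25 ε).
min D↑ (2 st, q0=0, F={1}): 0:z→0,1→0,a→1 1:z→1,1→1,a→1.
'a': |S_i|=[13, 8] end={s0,s13,s15,s19,s2,s21,s22,s9} — reject; 1/1 del acc.
1 words, ⪯-incomp.

A = [a].


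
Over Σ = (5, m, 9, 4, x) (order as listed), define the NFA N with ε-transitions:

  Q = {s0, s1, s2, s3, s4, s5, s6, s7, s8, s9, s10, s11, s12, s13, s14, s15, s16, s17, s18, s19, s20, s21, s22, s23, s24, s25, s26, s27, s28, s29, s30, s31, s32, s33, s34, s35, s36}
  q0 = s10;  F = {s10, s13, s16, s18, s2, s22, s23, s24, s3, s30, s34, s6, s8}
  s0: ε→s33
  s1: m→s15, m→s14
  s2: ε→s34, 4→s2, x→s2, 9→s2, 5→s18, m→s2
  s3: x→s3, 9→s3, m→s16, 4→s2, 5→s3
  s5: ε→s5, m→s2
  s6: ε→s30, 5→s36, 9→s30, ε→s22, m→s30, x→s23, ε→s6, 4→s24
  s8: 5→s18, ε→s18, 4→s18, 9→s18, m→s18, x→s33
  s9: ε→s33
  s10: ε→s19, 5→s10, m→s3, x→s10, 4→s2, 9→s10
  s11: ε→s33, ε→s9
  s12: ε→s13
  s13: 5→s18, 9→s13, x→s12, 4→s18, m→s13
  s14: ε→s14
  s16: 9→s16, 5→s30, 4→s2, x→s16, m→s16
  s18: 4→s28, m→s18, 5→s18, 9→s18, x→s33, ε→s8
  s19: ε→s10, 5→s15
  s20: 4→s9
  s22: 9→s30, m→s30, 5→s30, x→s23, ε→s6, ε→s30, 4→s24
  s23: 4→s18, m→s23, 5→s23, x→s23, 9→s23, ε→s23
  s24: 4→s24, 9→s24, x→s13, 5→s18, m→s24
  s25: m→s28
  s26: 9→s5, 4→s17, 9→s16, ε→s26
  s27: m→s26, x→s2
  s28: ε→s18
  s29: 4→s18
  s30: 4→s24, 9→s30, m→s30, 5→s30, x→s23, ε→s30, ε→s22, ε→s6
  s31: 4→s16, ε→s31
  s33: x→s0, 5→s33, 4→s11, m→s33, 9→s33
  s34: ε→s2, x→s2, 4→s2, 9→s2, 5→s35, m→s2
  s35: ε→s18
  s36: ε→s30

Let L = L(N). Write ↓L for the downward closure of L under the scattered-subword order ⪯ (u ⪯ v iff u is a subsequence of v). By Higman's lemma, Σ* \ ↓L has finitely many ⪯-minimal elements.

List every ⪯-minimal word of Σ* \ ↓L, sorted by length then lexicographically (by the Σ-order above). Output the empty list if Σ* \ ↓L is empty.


|Q|=37, |F|=13, |δ|=110 (27 ε).
min D↑ (10 st, q0=0, F={6}): 0:5→0,m→1,9→0,4→2,x→0 1:5→1,m→3,9→1,4→2,x→1 2:5→4,m→2,9→2,4→2,x→2 3:5→5,m→3,9→3,4→2,x→3 4:5→4,m→4,9→4,4→4,x→6 5:5→5,m→5,9→5,4→7,x→8 6:5→6,m→6,9→6,4→6,x→6 7:5→4,m→7,9→7,4→7,x→9 8:5→8,m→8,9→8,4→4,x→8 9:5→4,m→9,9→9,4→4,x→9 [Hopcroft].
'45x': |S_i|=[23, 13, 8, 4] end={s0,s11,s33,s9} — reject; 3/3 single-dels accept.
'mm5x4x': N↓-sim [23, 20, 19, 16, 10, 7, 4] end={s0,s11,s33,s9} ∉↓L; 6/6 del acc.
2 obstructions.

Antichain: [45x, mm5x4x].


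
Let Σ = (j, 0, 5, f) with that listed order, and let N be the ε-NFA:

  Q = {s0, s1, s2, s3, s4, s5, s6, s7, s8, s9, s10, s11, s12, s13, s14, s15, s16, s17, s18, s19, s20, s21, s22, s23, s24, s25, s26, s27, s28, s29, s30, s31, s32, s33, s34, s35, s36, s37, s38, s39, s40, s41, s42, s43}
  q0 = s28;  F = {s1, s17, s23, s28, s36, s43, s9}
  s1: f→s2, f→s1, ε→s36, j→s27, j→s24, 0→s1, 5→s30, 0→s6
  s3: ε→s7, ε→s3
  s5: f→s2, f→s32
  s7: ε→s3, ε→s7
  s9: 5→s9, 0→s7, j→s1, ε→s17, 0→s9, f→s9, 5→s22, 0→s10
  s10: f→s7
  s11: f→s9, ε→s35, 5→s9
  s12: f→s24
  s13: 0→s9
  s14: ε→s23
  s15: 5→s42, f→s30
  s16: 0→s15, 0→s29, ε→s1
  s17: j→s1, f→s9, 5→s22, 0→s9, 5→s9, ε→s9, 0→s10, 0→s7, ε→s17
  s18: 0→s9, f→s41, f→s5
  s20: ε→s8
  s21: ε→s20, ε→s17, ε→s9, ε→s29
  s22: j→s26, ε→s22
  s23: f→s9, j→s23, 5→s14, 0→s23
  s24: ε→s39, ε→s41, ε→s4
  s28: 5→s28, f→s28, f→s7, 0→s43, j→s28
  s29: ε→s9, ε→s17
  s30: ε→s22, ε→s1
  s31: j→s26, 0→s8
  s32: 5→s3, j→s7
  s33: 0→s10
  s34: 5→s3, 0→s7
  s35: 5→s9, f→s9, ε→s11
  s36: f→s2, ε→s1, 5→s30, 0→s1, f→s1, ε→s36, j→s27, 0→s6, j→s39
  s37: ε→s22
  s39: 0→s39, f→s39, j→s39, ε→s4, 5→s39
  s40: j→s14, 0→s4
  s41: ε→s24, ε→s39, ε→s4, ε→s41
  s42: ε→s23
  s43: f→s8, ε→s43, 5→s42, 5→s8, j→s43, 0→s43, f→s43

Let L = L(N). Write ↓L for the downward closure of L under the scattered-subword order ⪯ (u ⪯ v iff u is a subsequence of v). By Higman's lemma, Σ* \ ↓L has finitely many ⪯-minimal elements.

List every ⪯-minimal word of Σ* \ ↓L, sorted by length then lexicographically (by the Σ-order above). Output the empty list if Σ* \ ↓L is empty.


|Q|=44, |F|=7, |δ|=108 (35 ε).
min D↑ (6 st, q0=0, F={5}): 0:j→0,0→1,5→0,f→0 1:j→1,0→1,5→2,f→1 2:j→2,0→2,5→2,f→3 3:j→4,0→3,5→3,f→3 4:j→5,0→4,5→4,f→4 5:j→5,0→5,5→5,f→5 (ε-aug+det+¬).
'05fjj': |S_i|=[23, 22, 21, 17, 12, 6] end={s24,s26,s27,s39,s4,s41} rej; 5/5 del acc.
1 words, ⪯-incomp.

A = [05fjj].


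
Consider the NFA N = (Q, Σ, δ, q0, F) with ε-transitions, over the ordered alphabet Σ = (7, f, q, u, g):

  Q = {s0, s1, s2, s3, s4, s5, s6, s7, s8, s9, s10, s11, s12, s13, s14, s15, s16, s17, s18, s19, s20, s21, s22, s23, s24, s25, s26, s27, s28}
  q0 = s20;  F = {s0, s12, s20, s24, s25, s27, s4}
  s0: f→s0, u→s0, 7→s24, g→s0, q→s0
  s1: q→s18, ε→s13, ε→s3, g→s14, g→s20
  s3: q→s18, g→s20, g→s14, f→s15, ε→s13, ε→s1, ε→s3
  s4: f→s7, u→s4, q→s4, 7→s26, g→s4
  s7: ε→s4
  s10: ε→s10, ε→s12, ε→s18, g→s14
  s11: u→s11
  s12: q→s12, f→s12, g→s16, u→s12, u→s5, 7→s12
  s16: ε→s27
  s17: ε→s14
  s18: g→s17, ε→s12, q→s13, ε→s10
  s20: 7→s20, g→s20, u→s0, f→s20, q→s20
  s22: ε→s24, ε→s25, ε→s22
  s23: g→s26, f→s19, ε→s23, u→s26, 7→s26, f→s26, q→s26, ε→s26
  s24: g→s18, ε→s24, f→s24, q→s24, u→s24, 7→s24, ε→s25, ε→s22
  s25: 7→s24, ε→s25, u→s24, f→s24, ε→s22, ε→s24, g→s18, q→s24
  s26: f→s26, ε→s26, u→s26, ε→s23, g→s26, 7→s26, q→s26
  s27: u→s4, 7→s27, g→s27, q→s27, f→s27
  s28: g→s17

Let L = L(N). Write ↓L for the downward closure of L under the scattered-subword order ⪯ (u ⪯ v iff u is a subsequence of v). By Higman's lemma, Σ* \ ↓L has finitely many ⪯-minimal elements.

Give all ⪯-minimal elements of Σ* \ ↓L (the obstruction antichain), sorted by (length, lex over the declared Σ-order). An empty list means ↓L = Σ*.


min(Σ*\↓L) = [u7ggu7].

|Q|=29, |F|=7, |δ|=85 (26 ε).
min D↑ (7 st, q0=0, F={6}): 0:7→0,f→0,q→0,u→1,g→0 1:7→2,f→1,q→1,u→1,g→1 2:7→2,f→2,q→2,u→2,g→3 3:7→3,f→3,q→3,u→3,g→4 4:7→4,f→4,q→4,u→5,g→4 5:7→6,f→5,q→5,u→5,g→5 6:7→6,f→6,q→6,u→6,g→6 [Hopcroft].
'u7ggu7': N↓-sim [19, 18, 17, 14, 9, 5, 3] end={s19,s23,s26} — reject; 6/6 del acc.
1 minimals (antichain).


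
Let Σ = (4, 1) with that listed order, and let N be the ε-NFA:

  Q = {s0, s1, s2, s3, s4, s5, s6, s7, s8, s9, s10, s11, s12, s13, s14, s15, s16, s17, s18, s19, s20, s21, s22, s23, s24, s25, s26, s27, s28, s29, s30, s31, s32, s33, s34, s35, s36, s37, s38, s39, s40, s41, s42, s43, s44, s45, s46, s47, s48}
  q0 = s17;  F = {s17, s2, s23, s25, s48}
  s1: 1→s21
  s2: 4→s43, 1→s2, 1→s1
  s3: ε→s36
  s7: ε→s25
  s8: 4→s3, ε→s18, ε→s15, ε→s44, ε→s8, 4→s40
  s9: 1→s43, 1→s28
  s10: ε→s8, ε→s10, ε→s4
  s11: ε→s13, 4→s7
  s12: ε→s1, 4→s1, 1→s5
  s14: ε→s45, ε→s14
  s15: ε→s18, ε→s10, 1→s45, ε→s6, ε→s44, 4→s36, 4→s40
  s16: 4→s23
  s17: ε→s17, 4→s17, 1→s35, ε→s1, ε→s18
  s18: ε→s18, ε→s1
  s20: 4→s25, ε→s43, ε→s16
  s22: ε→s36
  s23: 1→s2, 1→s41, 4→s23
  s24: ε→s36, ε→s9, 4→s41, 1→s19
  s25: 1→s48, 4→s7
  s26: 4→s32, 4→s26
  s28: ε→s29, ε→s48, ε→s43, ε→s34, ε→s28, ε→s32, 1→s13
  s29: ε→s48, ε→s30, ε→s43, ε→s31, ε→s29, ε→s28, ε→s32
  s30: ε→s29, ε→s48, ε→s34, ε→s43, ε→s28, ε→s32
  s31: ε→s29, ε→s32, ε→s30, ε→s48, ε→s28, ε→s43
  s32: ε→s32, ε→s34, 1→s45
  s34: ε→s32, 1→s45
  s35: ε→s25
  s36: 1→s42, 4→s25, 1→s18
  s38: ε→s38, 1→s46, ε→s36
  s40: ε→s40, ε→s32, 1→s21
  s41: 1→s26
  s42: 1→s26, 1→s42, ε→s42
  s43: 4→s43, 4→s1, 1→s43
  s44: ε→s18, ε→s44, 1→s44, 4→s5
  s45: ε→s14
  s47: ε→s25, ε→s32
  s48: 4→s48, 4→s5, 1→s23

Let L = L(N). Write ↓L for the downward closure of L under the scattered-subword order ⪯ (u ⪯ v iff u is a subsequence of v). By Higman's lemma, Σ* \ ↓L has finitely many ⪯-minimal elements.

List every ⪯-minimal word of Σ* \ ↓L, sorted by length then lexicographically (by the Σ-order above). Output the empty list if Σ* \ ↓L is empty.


|Q|=49, |F|=5, |δ|=112 (66 ε).
min D↑ (6 st, q0=0, F={5}): 0:4→0,1→1 1:4→1,1→2 2:4→2,1→3 3:4→3,1→4 4:4→5,1→4 5:4→5,1→5 [Hopcroft].
'11114': run [18, 16, 13, 11, 10, 8] end={s1,s14,s21,s26,s32,s34,s43,s45} — reject; 5/5 del acc.
1 obstructions.

Antichain: [11114].


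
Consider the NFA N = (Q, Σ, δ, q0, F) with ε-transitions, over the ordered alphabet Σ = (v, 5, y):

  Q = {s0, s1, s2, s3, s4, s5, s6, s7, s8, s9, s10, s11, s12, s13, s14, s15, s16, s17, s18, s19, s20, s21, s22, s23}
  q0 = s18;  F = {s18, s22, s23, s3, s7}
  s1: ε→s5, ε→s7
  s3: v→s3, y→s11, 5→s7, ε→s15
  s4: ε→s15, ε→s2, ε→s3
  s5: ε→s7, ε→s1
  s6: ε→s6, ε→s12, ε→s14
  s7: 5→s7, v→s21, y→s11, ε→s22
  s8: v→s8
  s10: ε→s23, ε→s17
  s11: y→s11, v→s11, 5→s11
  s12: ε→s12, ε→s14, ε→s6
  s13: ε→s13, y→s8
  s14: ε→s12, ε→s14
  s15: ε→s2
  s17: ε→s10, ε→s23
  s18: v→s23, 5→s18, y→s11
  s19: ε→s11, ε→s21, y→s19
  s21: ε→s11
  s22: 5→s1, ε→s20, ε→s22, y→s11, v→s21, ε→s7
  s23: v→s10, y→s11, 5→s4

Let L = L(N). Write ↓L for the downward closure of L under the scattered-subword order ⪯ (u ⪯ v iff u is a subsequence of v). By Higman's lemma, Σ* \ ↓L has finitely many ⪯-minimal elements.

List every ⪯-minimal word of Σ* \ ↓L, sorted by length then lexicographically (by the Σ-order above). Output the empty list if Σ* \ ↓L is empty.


min(Σ*\↓L) = [y, v55v].

|Q|=24, |F|=5, |δ|=50 (29 ε).
min D↑ (5 st, q0=0, F={2}): 0:v→1,5→0,y→2 1:v→1,5→3,y→2 2:v→2,5→2,y→2 3:v→3,5→4,y→2 4:v→2,5→4,y→2 [Hopcroft].
'y': |S_i|=[15, 1] end={s11} rej; 1/1 single-dels accept.
'v55v': run [15, 14, 11, 7, 2] end={s11,s21} ∉↓L; 4/4 del acc.
2 words, ⪯-incomp.


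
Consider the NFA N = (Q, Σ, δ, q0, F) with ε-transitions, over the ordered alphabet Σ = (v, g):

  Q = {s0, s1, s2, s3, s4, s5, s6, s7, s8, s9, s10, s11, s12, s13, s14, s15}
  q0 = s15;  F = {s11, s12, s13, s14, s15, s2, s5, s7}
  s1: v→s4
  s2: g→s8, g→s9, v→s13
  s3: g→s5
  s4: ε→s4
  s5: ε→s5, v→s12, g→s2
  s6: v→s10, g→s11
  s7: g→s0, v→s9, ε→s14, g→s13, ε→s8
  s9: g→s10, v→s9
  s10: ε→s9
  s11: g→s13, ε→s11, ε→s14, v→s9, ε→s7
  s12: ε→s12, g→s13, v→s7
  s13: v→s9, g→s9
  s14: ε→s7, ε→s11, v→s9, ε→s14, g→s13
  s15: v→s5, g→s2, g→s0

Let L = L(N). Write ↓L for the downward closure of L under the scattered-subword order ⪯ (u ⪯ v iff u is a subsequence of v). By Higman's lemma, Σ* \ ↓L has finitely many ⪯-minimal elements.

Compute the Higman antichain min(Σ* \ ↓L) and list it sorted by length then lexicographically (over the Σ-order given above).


min(Σ*\↓L) = [gg, gvv, vvvv, vvgv].

|Q|=16, |F|=8, |δ|=37 (12 ε).
min D↑ (7 st, q0=0, F={5}): 0:v→1,g→2 1:v→3,g→2 2:v→4,g→5 3:v→6,g→4 4:v→5,g→5 5:v→5,g→5 6:v→5,g→4 (ε-aug+det+¬).
'gg': N↓-sim [12, 6, 3] end={s10,s8,s9} — reject; 2/2 del acc.
'gvv': run [12, 6, 3, 2] end={s10,s9} rej; 3/3 del acc.
'vvvv': N↓-sim [12, 11, 9, 8, 2] end={s10,s9} ∉↓L; 4/4 del acc.
'vvgv': N↓-sim [12, 11, 9, 4, 2] end={s10,s9} ∉↓L; 4/4 del acc.
4 minimals (antichain).


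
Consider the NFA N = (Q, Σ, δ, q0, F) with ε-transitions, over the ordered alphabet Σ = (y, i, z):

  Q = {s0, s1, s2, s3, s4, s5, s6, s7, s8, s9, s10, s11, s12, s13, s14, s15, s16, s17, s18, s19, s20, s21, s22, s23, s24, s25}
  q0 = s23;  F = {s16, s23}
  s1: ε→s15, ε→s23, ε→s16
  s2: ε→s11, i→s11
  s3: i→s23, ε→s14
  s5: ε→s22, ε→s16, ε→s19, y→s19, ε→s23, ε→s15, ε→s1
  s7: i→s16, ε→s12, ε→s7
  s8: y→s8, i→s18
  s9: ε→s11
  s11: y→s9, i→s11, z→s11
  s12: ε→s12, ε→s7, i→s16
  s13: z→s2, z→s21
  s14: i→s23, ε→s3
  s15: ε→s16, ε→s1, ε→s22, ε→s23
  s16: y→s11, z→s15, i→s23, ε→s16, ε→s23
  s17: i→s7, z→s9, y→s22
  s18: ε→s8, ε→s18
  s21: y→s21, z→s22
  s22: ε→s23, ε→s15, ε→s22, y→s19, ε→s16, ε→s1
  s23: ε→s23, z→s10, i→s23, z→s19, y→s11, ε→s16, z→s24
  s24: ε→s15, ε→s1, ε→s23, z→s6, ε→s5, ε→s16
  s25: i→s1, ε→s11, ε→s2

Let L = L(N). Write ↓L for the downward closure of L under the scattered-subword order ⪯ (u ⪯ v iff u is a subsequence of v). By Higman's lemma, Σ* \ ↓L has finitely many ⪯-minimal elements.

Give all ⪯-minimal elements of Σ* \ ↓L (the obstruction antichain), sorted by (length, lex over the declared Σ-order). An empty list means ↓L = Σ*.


A = [y].

|Q|=26, |F|=2, |δ|=68 (39 ε).
min D↑ (2 st, q0=0, F={1}): 0:y→1,i→0,z→0 1:y→1,i→1,z→1 (ε-aug+det+¬).
'y': |S_i|=[12, 3] end={s11,s19,s9} — reject; 1/1 deletions ∈↓L.
1 words, ⪯-incomp.


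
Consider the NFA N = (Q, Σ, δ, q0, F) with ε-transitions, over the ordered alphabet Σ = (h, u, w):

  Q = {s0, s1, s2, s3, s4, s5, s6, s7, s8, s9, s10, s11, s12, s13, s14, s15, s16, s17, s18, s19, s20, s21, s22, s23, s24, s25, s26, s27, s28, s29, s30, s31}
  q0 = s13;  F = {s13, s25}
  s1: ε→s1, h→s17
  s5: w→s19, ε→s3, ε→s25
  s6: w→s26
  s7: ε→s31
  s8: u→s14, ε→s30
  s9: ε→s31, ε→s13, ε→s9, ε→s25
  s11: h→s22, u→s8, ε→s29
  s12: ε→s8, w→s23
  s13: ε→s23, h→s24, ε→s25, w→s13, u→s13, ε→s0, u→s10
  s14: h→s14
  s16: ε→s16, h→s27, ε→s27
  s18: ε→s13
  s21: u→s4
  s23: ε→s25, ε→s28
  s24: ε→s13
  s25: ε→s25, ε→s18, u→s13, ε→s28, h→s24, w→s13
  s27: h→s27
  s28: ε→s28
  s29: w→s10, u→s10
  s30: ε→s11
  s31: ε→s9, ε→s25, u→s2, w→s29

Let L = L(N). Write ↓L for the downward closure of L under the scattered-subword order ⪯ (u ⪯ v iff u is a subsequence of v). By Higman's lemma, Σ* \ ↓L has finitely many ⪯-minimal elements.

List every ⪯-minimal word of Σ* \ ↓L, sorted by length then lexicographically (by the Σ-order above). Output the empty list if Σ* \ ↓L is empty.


Antichain: [].

|Q|=32, |F|=2, |δ|=49 (27 ε).
min D↑ (1 st, q0=0, F={}): 0:h→0,u→0,w→0 [Hopcroft].
L(D↑) = ∅ ⇒ ↓L = Σ*.


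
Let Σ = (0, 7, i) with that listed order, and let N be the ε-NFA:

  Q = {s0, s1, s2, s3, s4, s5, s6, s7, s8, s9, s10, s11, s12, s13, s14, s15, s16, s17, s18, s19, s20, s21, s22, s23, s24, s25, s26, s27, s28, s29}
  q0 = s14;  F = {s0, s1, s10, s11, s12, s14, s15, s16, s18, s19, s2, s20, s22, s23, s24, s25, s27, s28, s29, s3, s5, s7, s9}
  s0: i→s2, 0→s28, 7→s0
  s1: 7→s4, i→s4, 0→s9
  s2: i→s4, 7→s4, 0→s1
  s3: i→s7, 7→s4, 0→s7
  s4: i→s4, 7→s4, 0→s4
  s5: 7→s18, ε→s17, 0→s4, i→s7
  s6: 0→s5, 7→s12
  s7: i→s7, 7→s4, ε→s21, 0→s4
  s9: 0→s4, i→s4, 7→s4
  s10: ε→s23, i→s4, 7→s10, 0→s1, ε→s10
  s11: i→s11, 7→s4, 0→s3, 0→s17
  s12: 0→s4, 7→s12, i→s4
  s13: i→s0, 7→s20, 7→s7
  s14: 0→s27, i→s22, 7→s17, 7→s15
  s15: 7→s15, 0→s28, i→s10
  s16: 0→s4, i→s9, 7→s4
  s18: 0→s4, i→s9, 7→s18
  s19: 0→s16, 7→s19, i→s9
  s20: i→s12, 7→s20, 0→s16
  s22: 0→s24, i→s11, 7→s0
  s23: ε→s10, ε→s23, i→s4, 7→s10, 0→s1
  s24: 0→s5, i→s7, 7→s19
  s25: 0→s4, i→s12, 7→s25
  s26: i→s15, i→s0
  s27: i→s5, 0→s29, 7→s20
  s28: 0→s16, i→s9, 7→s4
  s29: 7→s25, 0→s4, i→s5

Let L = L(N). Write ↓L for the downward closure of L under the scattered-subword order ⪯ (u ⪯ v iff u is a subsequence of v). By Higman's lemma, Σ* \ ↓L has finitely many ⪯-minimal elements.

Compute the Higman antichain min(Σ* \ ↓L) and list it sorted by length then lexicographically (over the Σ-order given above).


A = [000, 0i0, 707, 7ii, ii7].

|Q|=30, |F|=23, |δ|=87 (6 ε).
min D↑ (23 st, q0=0, F={12}): 0:0→1,7→2,i→3 1:0→4,7→5,i→6 2:0→7,7→2,i→8 3:0→9,7→10,i→11 4:0→12,7→13,i→6 5:0→14,7→5,i→15 6:0→12,7→16,i→17 7:0→14,7→12,i→18 8:0→19,7→8,i→12 9:0→6,7→20,i→17 10:0→7,7→10,i→21 11:0→22,7→12,i→11 12:0→12,7→12,i→12 13:0→12,7→13,i→15 14:0→12,7→12,i→18 15:0→12,7→15,i→12 16:0→12,7→16,i→18 17:0→12,7→12,i→17 18:0→12,7→12,i→12 19:0→18,7→12,i→12 20:0→14,7→20,i→18 21:0→19,7→12,i→12 22:0→17,7→12,i→17 (ε-aug+det+¬).
'000': run [26, 18, 11, 1] end={s4} — reject; 3/3 single-dels accept.
'0i0': |S_i|=[26, 18, 8, 1] end={s4} ∉↓L; 3/3 deletions ∈↓L.
'707': |S_i|=[26, 16, 5, 1] end={s4} rej; 3/3 del acc.
'7ii': N↓-sim [26, 16, 7, 1] end={s4} rej; 3/3 single-dels accept.
'ii7': run [26, 20, 9, 1] end={s4} — reject; 3/3 deletions ∈↓L.
5 words, ⪯-incomp.


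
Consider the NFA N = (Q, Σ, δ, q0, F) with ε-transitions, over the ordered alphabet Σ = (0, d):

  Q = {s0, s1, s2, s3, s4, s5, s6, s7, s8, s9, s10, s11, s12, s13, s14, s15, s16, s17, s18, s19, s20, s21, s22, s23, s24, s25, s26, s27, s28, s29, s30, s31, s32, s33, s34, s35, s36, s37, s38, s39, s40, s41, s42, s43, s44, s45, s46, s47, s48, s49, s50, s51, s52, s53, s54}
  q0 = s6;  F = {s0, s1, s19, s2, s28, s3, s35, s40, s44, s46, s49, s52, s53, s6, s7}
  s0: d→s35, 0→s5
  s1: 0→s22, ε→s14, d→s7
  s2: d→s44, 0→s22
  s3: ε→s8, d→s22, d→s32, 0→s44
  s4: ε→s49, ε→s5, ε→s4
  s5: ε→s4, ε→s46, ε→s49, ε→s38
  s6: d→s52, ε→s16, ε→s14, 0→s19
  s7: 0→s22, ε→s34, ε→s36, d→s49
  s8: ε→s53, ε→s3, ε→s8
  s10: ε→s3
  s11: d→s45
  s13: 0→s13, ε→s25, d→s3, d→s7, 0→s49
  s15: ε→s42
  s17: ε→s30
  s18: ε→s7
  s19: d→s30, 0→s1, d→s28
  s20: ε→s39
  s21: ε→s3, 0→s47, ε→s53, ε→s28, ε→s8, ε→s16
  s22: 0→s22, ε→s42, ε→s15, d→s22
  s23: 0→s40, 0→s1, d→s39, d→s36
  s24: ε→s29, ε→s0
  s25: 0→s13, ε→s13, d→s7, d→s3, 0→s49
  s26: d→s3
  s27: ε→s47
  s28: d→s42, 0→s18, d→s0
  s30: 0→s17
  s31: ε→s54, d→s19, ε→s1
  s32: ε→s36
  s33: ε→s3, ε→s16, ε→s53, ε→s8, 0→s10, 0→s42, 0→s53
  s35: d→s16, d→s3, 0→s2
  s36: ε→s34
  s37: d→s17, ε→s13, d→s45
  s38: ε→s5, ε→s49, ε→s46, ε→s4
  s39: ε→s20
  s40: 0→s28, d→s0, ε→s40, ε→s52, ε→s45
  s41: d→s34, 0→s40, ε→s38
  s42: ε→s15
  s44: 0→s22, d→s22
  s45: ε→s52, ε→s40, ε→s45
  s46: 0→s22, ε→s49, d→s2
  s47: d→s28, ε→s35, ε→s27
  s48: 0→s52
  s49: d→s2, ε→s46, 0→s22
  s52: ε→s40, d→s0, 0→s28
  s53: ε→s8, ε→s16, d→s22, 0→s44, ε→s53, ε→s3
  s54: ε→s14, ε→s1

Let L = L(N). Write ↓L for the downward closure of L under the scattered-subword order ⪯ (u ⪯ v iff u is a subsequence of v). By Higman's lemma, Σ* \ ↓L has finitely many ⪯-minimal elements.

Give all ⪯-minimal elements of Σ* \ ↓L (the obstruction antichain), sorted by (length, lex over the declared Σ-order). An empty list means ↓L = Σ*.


|Q|=55, |F|=15, |δ|=128 (66 ε).
min D↑ (13 st, q0=0, F={6}): 0:0→1,d→2 1:0→3,d→4 2:0→4,d→5 3:0→6,d→7 4:0→7,d→5 5:0→8,d→9 6:0→6,d→6 7:0→6,d→8 8:0→6,d→10 9:0→10,d→11 10:0→6,d→12 11:0→12,d→6 12:0→6,d→6.
'000': |S_i|=[31, 27, 18, 5] end={s15,s17,s22,s30,s42} ∉↓L; 3/3 single-dels accept.
'dd00': N↓-sim [31, 27, 19, 10, 3] end={s15,s22,s42} — reject; 4/4 del acc.
'ddddd': run [31, 27, 19, 13, 11, 6] end={s15,s22,s32,s34,s36,s42} rej; 5/5 del acc.
3 words, ⪯-incomp.

Antichain: [000, dd00, ddddd].


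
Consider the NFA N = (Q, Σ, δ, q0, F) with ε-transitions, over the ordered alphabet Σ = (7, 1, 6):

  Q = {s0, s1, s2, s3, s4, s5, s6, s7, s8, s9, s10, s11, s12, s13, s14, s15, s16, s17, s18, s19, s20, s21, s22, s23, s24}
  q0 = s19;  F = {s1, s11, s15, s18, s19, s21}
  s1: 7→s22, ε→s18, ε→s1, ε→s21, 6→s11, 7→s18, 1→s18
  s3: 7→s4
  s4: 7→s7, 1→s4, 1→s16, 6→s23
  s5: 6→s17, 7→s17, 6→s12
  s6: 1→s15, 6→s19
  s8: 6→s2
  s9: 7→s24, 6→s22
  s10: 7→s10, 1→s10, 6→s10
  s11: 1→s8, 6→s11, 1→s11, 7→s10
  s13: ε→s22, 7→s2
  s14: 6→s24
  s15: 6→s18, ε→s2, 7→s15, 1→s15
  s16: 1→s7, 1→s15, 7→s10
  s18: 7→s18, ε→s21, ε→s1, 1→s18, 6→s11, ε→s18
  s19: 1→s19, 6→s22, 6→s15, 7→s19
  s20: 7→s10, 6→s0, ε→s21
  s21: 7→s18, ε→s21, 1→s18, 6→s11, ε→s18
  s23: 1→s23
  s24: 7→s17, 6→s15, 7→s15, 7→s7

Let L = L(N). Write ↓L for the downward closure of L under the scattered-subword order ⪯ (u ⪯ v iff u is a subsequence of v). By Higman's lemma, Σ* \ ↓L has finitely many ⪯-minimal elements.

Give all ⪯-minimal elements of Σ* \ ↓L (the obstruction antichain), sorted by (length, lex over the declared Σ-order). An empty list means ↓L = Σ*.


|Q|=25, |F|=6, |δ|=60 (11 ε).
min D↑ (5 st, q0=0, F={4}): 0:7→0,1→0,6→1 1:7→1,1→1,6→2 2:7→2,1→2,6→3 3:7→4,1→3,6→3 4:7→4,1→4,6→4.
'6667': run [10, 9, 8, 4, 1] end={s10} rej; 4/4 deletions ∈↓L.
1 words, ⪯-incomp.

Antichain: [6667].


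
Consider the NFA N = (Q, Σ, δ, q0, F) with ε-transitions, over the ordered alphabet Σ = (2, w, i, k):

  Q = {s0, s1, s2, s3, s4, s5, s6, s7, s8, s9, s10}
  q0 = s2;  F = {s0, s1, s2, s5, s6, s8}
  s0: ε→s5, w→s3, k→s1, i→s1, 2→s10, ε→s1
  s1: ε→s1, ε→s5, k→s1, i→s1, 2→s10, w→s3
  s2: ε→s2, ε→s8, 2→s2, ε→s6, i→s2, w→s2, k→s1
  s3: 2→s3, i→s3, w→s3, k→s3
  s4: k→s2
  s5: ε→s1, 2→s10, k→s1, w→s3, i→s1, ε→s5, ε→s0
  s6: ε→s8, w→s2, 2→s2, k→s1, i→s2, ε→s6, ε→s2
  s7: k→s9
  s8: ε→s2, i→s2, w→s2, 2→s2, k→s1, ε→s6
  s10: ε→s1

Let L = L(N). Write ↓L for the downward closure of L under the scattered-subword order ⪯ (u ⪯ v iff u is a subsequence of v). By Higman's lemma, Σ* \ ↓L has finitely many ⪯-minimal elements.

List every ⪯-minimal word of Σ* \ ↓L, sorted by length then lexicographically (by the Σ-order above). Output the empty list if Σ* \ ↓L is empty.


min(Σ*\↓L) = [kw].

|Q|=11, |F|=6, |δ|=46 (16 ε).
min D↑ (3 st, q0=0, F={2}): 0:2→0,w→0,i→0,k→1 1:2→1,w→2,i→1,k→1 2:2→2,w→2,i→2,k→2 [Hopcroft].
'kw': run [8, 5, 1] end={s3} — reject; 2/2 single-dels accept.
1 minimals (antichain).


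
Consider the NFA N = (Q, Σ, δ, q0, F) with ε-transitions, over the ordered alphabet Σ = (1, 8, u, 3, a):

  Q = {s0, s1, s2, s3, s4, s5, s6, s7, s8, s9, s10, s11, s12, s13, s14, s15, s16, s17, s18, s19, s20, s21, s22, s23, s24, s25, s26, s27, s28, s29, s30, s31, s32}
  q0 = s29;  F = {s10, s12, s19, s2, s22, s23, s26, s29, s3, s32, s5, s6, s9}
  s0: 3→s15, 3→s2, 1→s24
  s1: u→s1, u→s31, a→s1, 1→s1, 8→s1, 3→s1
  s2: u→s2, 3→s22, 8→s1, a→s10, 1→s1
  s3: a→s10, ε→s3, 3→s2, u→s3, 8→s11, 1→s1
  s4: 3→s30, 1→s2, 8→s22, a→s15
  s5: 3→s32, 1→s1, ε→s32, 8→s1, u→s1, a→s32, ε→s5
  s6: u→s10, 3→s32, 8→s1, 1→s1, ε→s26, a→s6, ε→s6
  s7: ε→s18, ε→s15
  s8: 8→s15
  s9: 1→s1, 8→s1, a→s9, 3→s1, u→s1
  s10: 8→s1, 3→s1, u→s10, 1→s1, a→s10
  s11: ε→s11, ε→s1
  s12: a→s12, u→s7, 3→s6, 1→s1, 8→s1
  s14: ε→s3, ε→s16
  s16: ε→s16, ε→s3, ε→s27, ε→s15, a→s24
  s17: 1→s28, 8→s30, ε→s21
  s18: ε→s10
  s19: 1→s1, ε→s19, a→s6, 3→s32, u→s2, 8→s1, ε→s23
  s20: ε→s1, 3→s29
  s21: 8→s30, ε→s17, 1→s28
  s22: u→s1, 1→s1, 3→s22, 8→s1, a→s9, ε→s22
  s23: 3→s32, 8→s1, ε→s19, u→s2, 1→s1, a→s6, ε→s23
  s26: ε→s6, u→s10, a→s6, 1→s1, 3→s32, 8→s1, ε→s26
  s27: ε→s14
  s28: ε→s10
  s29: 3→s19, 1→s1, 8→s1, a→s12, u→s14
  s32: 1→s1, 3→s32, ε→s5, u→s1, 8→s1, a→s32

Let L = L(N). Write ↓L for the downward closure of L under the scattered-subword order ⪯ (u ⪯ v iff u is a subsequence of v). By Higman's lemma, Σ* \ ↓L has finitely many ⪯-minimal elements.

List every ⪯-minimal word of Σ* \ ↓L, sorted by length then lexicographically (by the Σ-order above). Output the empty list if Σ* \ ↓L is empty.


Antichain: [1, 8, ua3, 33u, au3].

|Q|=33, |F|=13, |δ|=114 (29 ε).
min D↑ (11 st, q0=0, F={1}): 0:1→1,8→1,u→2,3→3,a→4 1:1→1,8→1,u→1,3→1,a→1 2:1→1,8→1,u→2,3→5,a→6 3:1→1,8→1,u→5,3→7,a→8 4:1→1,8→1,u→6,3→8,a→4 5:1→1,8→1,u→5,3→9,a→6 6:1→1,8→1,u→6,3→1,a→6 7:1→1,8→1,u→1,3→7,a→7 8:1→1,8→1,u→6,3→7,a→8 9:1→1,8→1,u→1,3→9,a→10 10:1→1,8→1,u→1,3→1,a→10.
'1': |S_i|=[23, 2] end={s1,s31} rej; 1/1 single-dels accept.
'8': run [23, 3] end={s1,s11,s31} — reject; 1/1 single-dels accept.
'ua3': run [23, 15, 5, 2] end={s1,s31} rej; 3/3 single-dels accept.
'33u': run [23, 12, 6, 2] end={s1,s31} ∉↓L; 3/3 del acc.
'au3': |S_i|=[23, 13, 6, 2] end={s1,s31} ∉↓L; 3/3 deletions ∈↓L.
5 minimals (antichain).


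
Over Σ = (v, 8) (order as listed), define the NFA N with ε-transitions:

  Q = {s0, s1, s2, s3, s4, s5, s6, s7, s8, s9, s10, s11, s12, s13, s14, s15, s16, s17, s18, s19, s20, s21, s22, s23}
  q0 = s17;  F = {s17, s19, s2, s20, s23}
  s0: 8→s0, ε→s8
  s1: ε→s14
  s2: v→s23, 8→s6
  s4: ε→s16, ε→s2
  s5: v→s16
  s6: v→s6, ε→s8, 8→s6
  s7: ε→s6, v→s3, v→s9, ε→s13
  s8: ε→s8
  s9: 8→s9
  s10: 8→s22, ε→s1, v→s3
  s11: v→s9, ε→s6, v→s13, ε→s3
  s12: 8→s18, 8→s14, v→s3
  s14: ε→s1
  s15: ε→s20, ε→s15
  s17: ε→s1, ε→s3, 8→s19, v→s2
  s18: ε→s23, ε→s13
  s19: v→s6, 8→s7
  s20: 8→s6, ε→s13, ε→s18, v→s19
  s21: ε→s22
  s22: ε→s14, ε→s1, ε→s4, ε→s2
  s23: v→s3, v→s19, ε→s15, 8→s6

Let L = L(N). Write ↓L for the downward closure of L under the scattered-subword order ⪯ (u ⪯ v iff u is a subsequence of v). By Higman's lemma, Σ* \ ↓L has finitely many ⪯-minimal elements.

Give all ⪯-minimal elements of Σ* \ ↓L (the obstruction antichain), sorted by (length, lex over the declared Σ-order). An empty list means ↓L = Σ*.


|Q|=24, |F|=5, |δ|=51 (26 ε).
min D↑ (5 st, q0=0, F={4}): 0:v→1,8→2 1:v→3,8→4 2:v→4,8→4 3:v→2,8→4 4:v→4,8→4.
'v8': |S_i|=[15, 12, 6] end={s13,s3,s6,s7,s8,s9} ∉↓L; 2/2 deletions ∈↓L.
'8v': N↓-sim [15, 7, 4] end={s3,s6,s8,s9} ∉↓L; 2/2 del acc.
'88': N↓-sim [15, 7, 6] end={s13,s3,s6,s7,s8,s9} — reject; 2/2 single-dels accept.
'vvvv': N↓-sim [15, 12, 11, 7, 4] end={s3,s6,s8,s9} rej; 4/4 deletions ∈↓L.
4 obstructions.

Antichain: [v8, 8v, 88, vvvv].


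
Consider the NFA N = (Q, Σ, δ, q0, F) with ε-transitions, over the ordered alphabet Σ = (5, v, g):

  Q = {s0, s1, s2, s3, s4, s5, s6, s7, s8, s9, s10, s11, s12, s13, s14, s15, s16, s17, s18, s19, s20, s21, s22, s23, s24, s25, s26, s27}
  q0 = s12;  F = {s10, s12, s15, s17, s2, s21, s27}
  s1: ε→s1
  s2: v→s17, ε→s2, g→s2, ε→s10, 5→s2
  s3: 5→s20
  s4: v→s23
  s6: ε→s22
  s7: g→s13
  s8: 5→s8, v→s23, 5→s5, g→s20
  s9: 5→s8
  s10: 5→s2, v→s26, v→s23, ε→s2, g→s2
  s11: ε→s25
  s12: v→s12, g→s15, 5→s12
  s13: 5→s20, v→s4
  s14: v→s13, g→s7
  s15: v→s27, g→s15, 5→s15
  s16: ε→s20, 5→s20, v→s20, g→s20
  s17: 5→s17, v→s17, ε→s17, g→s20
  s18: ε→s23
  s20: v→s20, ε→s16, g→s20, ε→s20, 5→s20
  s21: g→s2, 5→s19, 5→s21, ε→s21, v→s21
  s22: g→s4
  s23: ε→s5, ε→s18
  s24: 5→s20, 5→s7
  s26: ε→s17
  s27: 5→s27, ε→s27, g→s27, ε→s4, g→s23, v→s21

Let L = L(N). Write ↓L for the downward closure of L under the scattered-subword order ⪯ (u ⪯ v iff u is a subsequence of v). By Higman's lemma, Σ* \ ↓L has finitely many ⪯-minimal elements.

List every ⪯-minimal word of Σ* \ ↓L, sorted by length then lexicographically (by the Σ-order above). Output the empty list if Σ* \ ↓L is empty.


|Q|=28, |F|=7, |δ|=62 (17 ε).
min D↑ (7 st, q0=0, F={6}): 0:5→0,v→0,g→1 1:5→1,v→2,g→1 2:5→2,v→3,g→2 3:5→3,v→3,g→4 4:5→4,v→5,g→4 5:5→5,v→5,g→6 6:5→6,v→6,g→6 (ε-aug+det+¬).
'gvvgvg': run [15, 14, 13, 11, 9, 7, 2] end={s16,s20} — reject; 6/6 deletions ∈↓L.
1 minimals (antichain).

A = [gvvgvg].


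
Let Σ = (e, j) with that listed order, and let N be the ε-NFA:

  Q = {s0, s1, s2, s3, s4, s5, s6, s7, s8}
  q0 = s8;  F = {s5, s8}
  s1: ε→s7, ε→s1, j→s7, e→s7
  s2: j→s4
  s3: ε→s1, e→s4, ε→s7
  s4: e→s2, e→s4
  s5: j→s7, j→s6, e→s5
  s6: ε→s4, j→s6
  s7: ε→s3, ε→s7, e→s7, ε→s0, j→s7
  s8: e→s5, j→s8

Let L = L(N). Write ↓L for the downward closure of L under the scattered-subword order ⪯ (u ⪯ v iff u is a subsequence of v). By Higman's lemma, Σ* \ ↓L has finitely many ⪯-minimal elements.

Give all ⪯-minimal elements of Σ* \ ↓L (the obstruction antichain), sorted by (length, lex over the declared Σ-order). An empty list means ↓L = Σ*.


Antichain: [ej].

|Q|=9, |F|=2, |δ|=22 (8 ε).
min D↑ (3 st, q0=0, F={2}): 0:e→1,j→0 1:e→1,j→2 2:e→2,j→2 (ε-aug+det+¬).
'ej': |S_i|=[9, 8, 7] end={s0,s1,s2,s3,s4,s6,s7} rej; 2/2 single-dels accept.
1 words, ⪯-incomp.


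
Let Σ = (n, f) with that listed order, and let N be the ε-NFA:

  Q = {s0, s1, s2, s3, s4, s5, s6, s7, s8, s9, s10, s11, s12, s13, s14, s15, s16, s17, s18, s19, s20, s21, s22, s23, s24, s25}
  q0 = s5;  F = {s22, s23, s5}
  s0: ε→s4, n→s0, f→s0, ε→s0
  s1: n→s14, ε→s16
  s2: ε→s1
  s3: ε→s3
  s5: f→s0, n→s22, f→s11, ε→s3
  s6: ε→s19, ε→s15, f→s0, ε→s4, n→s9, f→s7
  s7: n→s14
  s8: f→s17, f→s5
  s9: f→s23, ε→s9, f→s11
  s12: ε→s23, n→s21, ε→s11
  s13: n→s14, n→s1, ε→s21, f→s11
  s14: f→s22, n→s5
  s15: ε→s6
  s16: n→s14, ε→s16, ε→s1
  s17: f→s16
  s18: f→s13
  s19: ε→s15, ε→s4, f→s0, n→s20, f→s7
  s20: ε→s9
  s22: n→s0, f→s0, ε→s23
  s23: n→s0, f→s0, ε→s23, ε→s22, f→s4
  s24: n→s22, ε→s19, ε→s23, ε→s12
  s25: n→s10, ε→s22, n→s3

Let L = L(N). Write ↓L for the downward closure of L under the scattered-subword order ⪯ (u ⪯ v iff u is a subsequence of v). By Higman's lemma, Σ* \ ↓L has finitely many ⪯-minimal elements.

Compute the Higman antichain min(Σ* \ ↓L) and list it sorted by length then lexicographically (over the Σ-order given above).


Antichain: [f, nn].

|Q|=26, |F|=3, |δ|=60 (26 ε).
min D↑ (3 st, q0=0, F={2}): 0:n→1,f→2 1:n→2,f→2 2:n→2,f→2 [Hopcroft].
'f': |S_i|=[7, 3] end={s0,s11,s4} — reject; 1/1 del acc.
'nn': run [7, 4, 2] end={s0,s4} rej; 2/2 del acc.
2 minimals (antichain).


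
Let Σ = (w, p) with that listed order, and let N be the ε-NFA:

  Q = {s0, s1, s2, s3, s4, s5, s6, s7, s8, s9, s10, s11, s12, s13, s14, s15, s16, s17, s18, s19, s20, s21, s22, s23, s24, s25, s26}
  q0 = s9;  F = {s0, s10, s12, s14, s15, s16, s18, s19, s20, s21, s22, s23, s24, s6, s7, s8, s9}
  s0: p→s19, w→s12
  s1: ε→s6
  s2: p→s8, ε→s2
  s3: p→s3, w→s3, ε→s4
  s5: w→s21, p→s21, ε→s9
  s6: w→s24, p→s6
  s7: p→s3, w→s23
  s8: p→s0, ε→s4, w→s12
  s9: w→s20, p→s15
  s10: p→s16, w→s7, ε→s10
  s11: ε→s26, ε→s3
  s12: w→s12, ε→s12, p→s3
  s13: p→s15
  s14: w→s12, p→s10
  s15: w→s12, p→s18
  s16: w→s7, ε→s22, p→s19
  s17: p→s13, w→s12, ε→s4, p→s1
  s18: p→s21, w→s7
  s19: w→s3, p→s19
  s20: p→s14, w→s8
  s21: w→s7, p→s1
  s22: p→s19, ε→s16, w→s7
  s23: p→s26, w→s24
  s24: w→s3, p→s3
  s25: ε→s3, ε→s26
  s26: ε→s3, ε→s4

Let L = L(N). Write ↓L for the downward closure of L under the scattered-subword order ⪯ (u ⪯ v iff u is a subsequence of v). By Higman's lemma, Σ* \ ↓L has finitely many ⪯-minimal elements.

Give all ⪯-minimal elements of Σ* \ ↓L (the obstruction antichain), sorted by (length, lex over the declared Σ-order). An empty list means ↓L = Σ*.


|Q|=27, |F|=17, |δ|=59 (16 ε).
min D↑ (17 st, q0=0, F={9}): 0:w→1,p→2 1:w→3,p→4 2:w→5,p→6 3:w→5,p→7 4:w→5,p→8 5:w→5,p→9 6:w→10,p→11 7:w→5,p→12 8:w→10,p→13 9:w→9,p→9 10:w→14,p→9 11:w→10,p→15 12:w→9,p→12 13:w→10,p→12 14:w→16,p→9 15:w→16,p→15 16:w→9,p→9.
'pwp': run [21, 18, 7, 3] end={s26,s3,s4} ∉↓L; 3/3 single-dels accept.
'wwwp': N↓-sim [21, 15, 10, 6, 3] end={s26,s3,s4} — reject; 4/4 single-dels accept.
'wwppw': |S_i|=[21, 15, 10, 6, 3, 2] end={s3,s4} rej; 5/5 del acc.
'wppppw': |S_i|=[21, 15, 13, 10, 9, 4, 2] end={s3,s4} ∉↓L; 6/6 del acc.
'ppwwww': |S_i|=[21, 18, 14, 6, 5, 3, 2] end={s3,s4} — reject; 6/6 single-dels accept.
'ppppww': run [21, 18, 14, 12, 7, 3, 2] end={s3,s4} rej; 6/6 single-dels accept.
6 minimals (antichain).

min(Σ*\↓L) = [pwp, wwwp, wwppw, wppppw, ppwwww, ppppww].


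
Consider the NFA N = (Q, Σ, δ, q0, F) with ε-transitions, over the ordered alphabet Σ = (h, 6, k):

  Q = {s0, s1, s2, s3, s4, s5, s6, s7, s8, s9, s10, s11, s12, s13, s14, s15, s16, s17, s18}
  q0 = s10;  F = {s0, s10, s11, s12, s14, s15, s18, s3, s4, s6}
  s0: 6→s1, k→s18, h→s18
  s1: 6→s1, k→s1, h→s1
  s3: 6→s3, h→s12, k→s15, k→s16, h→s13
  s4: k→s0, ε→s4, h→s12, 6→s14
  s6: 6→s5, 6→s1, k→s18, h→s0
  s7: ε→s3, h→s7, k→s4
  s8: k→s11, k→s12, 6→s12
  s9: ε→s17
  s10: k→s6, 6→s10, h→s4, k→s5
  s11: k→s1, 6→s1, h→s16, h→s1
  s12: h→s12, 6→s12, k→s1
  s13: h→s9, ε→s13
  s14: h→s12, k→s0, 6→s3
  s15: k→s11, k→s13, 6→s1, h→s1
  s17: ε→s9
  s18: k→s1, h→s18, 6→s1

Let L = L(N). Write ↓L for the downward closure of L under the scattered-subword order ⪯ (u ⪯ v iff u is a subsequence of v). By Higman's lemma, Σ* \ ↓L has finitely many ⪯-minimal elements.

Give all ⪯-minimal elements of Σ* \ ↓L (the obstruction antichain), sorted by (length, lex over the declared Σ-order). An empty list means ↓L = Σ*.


Antichain: [k6, hhk, kkk, h66kh].

|Q|=19, |F|=10, |δ|=50 (5 ε).
min D↑ (11 st, q0=0, F={6}): 0:h→1,6→0,k→2 1:h→3,6→4,k→5 2:h→5,6→6,k→7 3:h→3,6→3,k→6 4:h→3,6→8,k→5 5:h→7,6→6,k→7 6:h→6,6→6,k→6 7:h→7,6→6,k→6 8:h→3,6→8,k→9 9:h→6,6→6,k→10 10:h→6,6→6,k→6 [Hopcroft].
'k6': run [16, 11, 2] end={s1,s5} — reject; 2/2 single-dels accept.
'hhk': |S_i|=[16, 13, 7, 1] end={s1} — reject; 3/3 del acc.
'kkk': N↓-sim [16, 11, 7, 1] end={s1} ∉↓L; 3/3 deletions ∈↓L.
'h66kh': |S_i|=[16, 13, 12, 9, 7, 4] end={s1,s16,s17,s9} rej; 5/5 del acc.
4 words, ⪯-incomp.


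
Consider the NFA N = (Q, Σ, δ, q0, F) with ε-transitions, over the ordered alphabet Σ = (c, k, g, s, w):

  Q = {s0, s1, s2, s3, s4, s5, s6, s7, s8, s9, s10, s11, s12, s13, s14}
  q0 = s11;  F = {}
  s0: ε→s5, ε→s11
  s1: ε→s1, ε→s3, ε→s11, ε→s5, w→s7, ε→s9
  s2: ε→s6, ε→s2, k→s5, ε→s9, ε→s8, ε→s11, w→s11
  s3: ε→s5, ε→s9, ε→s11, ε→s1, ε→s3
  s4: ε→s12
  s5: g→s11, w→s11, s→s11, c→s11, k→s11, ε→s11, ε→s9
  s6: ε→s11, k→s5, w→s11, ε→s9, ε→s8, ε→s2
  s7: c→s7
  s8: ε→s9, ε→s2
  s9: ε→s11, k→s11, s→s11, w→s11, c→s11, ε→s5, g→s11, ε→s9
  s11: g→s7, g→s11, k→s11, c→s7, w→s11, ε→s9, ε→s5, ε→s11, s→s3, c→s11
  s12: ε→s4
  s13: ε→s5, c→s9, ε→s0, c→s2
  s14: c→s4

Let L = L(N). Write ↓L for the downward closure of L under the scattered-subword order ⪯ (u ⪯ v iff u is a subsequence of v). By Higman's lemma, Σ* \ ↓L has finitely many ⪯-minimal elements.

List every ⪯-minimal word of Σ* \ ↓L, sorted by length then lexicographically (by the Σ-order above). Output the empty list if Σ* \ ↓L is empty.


min(Σ*\↓L) = [ε].

|Q|=15, |F|=0, |δ|=61 (35 ε).
min D↑ (1 st, q0=0, F={0}): 0:c→0,k→0,g→0,s→0,w→0.
ε ∈ L(D↑) — L = ∅.


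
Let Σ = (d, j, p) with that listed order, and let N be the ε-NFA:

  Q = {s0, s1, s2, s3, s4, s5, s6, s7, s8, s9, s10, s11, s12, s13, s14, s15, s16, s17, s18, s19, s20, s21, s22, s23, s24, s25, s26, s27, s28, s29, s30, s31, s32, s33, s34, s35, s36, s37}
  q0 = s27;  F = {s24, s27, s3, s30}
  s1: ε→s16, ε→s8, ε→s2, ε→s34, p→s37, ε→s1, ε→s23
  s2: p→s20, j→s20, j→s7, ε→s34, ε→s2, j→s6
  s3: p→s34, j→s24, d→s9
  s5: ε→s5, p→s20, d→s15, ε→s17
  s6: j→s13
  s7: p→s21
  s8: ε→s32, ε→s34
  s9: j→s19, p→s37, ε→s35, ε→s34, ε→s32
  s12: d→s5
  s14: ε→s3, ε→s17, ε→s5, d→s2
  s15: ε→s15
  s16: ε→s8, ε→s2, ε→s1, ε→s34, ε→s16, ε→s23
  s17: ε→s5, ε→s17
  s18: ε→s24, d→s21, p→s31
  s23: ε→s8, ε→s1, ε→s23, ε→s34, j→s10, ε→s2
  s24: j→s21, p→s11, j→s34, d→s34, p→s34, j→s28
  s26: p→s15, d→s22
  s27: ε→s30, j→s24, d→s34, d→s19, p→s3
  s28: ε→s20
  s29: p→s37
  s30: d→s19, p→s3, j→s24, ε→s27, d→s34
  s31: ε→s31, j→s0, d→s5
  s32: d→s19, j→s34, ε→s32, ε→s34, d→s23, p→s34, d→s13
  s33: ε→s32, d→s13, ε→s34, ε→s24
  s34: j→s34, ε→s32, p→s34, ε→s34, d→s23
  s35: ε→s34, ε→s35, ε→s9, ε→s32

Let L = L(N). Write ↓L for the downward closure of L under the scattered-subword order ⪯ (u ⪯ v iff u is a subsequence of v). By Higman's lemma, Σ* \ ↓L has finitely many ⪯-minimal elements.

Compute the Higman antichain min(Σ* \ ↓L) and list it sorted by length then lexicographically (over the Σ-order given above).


min(Σ*\↓L) = [d, jj, jp, pp].

|Q|=38, |F|=4, |δ|=95 (48 ε).
min D↑ (4 st, q0=0, F={1}): 0:d→1,j→2,p→3 1:d→1,j→1,p→1 2:d→1,j→1,p→1 3:d→1,j→2,p→1.
'd': N↓-sim [23, 17] end={s1,s10,s13,s16,s19,s2,s20,s21,s23,s32,s34,s35,…} — reject; 1/1 single-dels accept.
'jj': N↓-sim [23, 18, 16] end={s1,s10,s13,s16,s19,s2,s20,s21,s23,s28,s32,s34,…} ∉↓L; 2/2 del acc.
'jp': N↓-sim [23, 18, 16] end={s1,s10,s11,s13,s16,s19,s2,s20,s21,s23,s32,s34,…} ∉↓L; 2/2 single-dels accept.
'pp': N↓-sim [23, 21, 16] end={s1,s10,s11,s13,s16,s19,s2,s20,s21,s23,s32,s34,…} rej; 2/2 single-dels accept.
4 obstructions.
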